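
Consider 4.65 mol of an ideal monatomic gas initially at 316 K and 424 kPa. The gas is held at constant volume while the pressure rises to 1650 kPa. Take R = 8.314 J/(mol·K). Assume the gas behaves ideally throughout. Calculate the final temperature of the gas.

1230 K

V₁ = nRT₁/P₁ = 4.65×8.314×316/424 = 28.8 L.
Isochoric: V stays 28.8 L; P/T = const ⇒ T₂ = 1230 K, P₂ = 1650 kPa.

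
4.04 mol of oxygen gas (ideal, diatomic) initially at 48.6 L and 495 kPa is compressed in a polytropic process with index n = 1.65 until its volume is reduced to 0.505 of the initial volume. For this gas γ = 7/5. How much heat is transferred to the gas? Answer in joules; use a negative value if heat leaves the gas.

12900 J

T₁ = P₁V₁/(nR) = 495×48.6/(4.04×8.314) = 716 K.
Polytropic n=1.65: T₂ = T₁(V₁/V₂)^(n−1) = 716×(1.98)^0.65 = 1120 K; P₂ = P₁(V₁/V₂)^n = 1530 kPa.
W = (P₁V₁−P₂V₂)/(n−1) = (495×48.6−1530×24.5)/0.65 = -20700 J.
ΔU = nCvΔT = 4.04×20.8×(1120−716) = 33600 J.
Q = ΔU + W = 12900 J.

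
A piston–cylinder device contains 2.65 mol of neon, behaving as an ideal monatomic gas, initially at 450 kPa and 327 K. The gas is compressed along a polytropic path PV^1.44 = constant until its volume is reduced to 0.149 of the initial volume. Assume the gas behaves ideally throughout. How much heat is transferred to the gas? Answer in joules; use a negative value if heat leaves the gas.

V₁ = nRT₁/P₁ = 2.65×8.314×327/450 = 16.0 L.
Polytropic n=1.44: T₂ = T₁(V₁/V₂)^(n−1) = 327×(6.71)^0.44 = 756 K; P₂ = P₁(V₁/V₂)^n = 6980 kPa.
W = (P₁V₁−P₂V₂)/(n−1) = (450×16.0−6980×2.39)/0.44 = -21500 J.
ΔU = nCvΔT = 2.65×12.5×(756−327) = 14200 J.
Q = ΔU + W = -7300 J.

-7300 J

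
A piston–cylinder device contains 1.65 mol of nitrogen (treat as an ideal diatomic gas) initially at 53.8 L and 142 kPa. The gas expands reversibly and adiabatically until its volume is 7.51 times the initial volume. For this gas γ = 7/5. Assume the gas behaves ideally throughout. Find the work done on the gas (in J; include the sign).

T₁ = P₁V₁/(nR) = 142×53.8/(1.65×8.314) = 557 K.
Adiabatic: TV^(γ−1) = const ⇒ T₂ = 557×(0.133)^0.400 = 249 K; PV^γ = const ⇒ P₂ = 8.44 kPa.
ΔU = nCvΔT = 1.65×20.8×(249−557) = -10600 J.
Q = 0 for an adiabatic process, so W = −ΔU = 10600 J.
Work done on the gas = −W_by = -10600 J.

-10600 J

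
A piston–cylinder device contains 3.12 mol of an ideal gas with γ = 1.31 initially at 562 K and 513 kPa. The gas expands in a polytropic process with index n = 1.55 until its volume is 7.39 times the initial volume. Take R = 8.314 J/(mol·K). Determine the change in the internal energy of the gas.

V₁ = nRT₁/P₁ = 3.12×8.314×562/513 = 28.4 L.
Polytropic n=1.55: T₂ = T₁(V₁/V₂)^(n−1) = 562×(0.135)^0.55 = 187 K; P₂ = P₁(V₁/V₂)^n = 23.1 kPa.
For an ideal gas ΔU = nCvΔT with Cv = R/(γ−1) = 26.8 J/(mol·K).
ΔU = 3.12×26.8×(187−562) = -31400 J.

-31400 J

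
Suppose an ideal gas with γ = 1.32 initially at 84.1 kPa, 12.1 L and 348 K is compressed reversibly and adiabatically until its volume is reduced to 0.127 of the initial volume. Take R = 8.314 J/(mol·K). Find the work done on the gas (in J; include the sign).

n = P₁V₁/(RT₁) = 84.1×12.1/(8.314×348) = 0.352 mol.
Adiabatic: TV^(γ−1) = const ⇒ T₂ = 348×(7.87)^0.320 = 674 K; PV^γ = const ⇒ P₂ = 1280 kPa.
ΔU = nCvΔT = 0.352×26.0×(674−348) = 2970 J.
Q = 0 for an adiabatic process, so W = −ΔU = -2970 J.
Work done on the gas = −W_by = 2970 J.

2970 J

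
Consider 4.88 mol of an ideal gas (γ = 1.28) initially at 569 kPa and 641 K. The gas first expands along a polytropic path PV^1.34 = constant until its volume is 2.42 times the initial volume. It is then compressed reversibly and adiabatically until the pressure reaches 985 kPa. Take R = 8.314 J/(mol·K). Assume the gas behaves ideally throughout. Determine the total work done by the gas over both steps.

-11900 J

V₁ = nRT₁/P₁ = 4.88×8.314×641/569 = 45.7 L.
Step 1 — Polytropic n=1.34: T₂ = T₁(V₁/V₂)^(n−1) = 641×(0.413)^0.34 = 475 K; P₂ = P₁(V₁/V₂)^n = 174 kPa.
W = (P₁V₁−P₂V₂)/(n−1) = (569×45.7−174×111)/0.34 = 19900 J.
ΔU = nCvΔT = 4.88×29.7×(475−641) = -24100 J.
Q = ΔU + W = -4250 J.
State after step 1: P = 174 kPa, V = 111 L, T = 475 K.
Step 2 — Adiabatic: T₂/T₁ = (P₂/P₁)^((γ−1)/γ) ⇒ T₂ = 475×(5.66)^0.219 = 693 K; V₂ = 28.6 L.
ΔU = nCvΔT = 4.88×29.7×(693−475) = 31700 J.
Q = 0 for an adiabatic process, so W = −ΔU = -31700 J.
Net over both steps: W = -11900 J, Q = -4250 J, ΔU = 7600 J.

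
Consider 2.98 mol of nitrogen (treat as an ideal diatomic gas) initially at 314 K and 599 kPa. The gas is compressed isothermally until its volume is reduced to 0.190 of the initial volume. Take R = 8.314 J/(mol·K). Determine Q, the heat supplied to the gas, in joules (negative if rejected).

-12900 J

V₁ = nRT₁/P₁ = 2.98×8.314×314/599 = 13.0 L.
Isothermal: T stays 314 K; PV = const ⇒ V₂ = 2.47 L, P₂ = 3150 kPa.
ΔU = 0 (ideal gas, T constant).
W = nRT ln(V₂/V₁) = 2.98×8.314×314×ln(0.190) = -12900 J.
Q = ΔU + W = -12900 J.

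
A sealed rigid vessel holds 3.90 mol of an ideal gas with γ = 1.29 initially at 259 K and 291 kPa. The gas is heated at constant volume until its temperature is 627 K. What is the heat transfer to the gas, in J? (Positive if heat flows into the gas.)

V₁ = nRT₁/P₁ = 3.90×8.314×259/291 = 28.9 L.
Isochoric: V stays 28.9 L; P/T = const ⇒ T₂ = 627 K, P₂ = 704 kPa.
W = 0 (no volume change).
ΔU = nCvΔT = 3.90×28.7×(627−259) = 41100 J.
Q = ΔU = 41100 J.

41100 J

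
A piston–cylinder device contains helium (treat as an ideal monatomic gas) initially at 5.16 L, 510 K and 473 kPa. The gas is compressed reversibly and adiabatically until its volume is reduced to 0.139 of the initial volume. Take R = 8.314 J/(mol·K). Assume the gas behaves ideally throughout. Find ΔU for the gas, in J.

n = P₁V₁/(RT₁) = 473×5.16/(8.314×510) = 0.576 mol.
Adiabatic: TV^(γ−1) = const ⇒ T₂ = 510×(7.19)^0.667 = 1900 K; PV^γ = const ⇒ P₂ = 12700 kPa.
For an ideal gas ΔU = nCvΔT with Cv = (3/2)R = 12.5 J/(mol·K).
ΔU = 0.576×12.5×(1900−510) = 9980 J.

9980 J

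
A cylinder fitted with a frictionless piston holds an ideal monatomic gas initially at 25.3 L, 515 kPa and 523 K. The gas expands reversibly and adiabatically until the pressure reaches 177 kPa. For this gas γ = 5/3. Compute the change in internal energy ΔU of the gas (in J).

n = P₁V₁/(RT₁) = 515×25.3/(8.314×523) = 3.00 mol.
Adiabatic: T₂/T₁ = (P₂/P₁)^((γ−1)/γ) ⇒ T₂ = 523×(0.344)^0.400 = 341 K; V₂ = 48.0 L.
For an ideal gas ΔU = nCvΔT with Cv = (3/2)R = 12.5 J/(mol·K).
ΔU = 3.00×12.5×(341−523) = -6790 J.

-6790 J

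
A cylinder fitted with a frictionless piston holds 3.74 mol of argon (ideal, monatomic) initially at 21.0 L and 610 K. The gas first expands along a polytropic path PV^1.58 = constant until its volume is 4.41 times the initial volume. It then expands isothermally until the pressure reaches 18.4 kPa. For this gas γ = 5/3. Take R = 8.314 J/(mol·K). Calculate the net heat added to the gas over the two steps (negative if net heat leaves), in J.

P₁ = nRT₁/V₁ = 3.74×8.314×610/21.0 = 903 kPa.
Step 1 — Polytropic n=1.58: T₂ = T₁(V₁/V₂)^(n−1) = 610×(0.227)^0.58 = 258 K; P₂ = P₁(V₁/V₂)^n = 86.6 kPa.
W = (P₁V₁−P₂V₂)/(n−1) = (903×21.0−86.6×92.6)/0.58 = 18900 J.
ΔU = nCvΔT = 3.74×12.5×(258−610) = -16400 J.
Q = ΔU + W = 2450 J.
State after step 1: P = 86.6 kPa, V = 92.6 L, T = 258 K.
Step 2 — Isothermal: T stays 258 K; PV = const ⇒ V₂ = 436 L, P₂ = 18.4 kPa.
ΔU = 0 (ideal gas, T constant).
W = nRT ln(V₂/V₁) = 3.74×8.314×258×ln(4.71) = 12400 J.
Q = ΔU + W = 12400 J.
Net over both steps: W = 31300 J, Q = 14900 J, ΔU = -16400 J.

14900 J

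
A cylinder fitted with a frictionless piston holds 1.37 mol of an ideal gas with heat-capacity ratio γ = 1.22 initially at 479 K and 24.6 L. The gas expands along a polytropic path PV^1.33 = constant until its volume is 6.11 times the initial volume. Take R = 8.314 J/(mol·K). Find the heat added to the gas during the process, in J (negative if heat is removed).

P₁ = nRT₁/V₁ = 1.37×8.314×479/24.6 = 222 kPa.
Polytropic n=1.33: T₂ = T₁(V₁/V₂)^(n−1) = 479×(0.164)^0.33 = 264 K; P₂ = P₁(V₁/V₂)^n = 20.0 kPa.
W = (P₁V₁−P₂V₂)/(n−1) = (222×24.6−20.0×150)/0.33 = 7430 J.
ΔU = nCvΔT = 1.37×37.8×(264−479) = -11200 J.
Q = ΔU + W = -3720 J.

-3720 J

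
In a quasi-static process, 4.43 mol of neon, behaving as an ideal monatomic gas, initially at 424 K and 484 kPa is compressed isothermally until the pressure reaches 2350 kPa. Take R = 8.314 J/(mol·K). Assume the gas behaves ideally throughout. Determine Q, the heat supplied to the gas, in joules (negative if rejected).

V₁ = nRT₁/P₁ = 4.43×8.314×424/484 = 32.3 L.
Isothermal: T stays 424 K; PV = const ⇒ V₂ = 6.65 L, P₂ = 2350 kPa.
ΔU = 0 (ideal gas, T constant).
W = nRT ln(V₂/V₁) = 4.43×8.314×424×ln(0.206) = -24700 J.
Q = ΔU + W = -24700 J.

-24700 J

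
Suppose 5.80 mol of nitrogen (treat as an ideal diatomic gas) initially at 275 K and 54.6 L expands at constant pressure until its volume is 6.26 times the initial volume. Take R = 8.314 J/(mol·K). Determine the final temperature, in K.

1720 K

P₁ = nRT₁/V₁ = 5.80×8.314×275/54.6 = 243 kPa.
Isobaric: P stays 243 kPa; V/T = const ⇒ T₂ = 1720 K, V₂ = 342 L.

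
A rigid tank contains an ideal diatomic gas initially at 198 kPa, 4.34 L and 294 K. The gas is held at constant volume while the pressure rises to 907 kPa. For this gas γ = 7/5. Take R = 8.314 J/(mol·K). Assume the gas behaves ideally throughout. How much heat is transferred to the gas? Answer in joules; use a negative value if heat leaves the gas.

n = P₁V₁/(RT₁) = 198×4.34/(8.314×294) = 0.352 mol.
Isochoric: V stays 4.34 L; P/T = const ⇒ T₂ = 1350 K, P₂ = 907 kPa.
W = 0 (no volume change).
ΔU = nCvΔT = 0.352×20.8×(1350−294) = 7690 J.
Q = ΔU = 7690 J.

7690 J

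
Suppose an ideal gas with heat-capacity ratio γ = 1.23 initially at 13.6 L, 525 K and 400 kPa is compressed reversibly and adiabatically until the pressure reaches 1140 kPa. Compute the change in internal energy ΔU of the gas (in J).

5120 J

n = P₁V₁/(RT₁) = 400×13.6/(8.314×525) = 1.25 mol.
Adiabatic: T₂/T₁ = (P₂/P₁)^((γ−1)/γ) ⇒ T₂ = 525×(2.85)^0.187 = 639 K; V₂ = 5.80 L.
For an ideal gas ΔU = nCvΔT with Cv = R/(γ−1) = 36.1 J/(mol·K).
ΔU = 1.25×36.1×(639−525) = 5120 J.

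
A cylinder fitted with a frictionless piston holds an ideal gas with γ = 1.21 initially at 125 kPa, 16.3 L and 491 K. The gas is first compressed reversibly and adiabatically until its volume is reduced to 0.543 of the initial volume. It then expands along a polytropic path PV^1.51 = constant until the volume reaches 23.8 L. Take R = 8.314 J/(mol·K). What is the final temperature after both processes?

337 K

n = P₁V₁/(RT₁) = 125×16.3/(8.314×491) = 0.499 mol.
Step 1 — Adiabatic: TV^(γ−1) = const ⇒ T₂ = 491×(1.84)^0.210 = 558 K; PV^γ = const ⇒ P₂ = 262 kPa.
ΔU = nCvΔT = 0.499×39.6×(558−491) = 1330 J.
Q = 0 for an adiabatic process, so W = −ΔU = -1330 J.
State after step 1: P = 262 kPa, V = 8.85 L, T = 558 K.
Step 2 — Polytropic n=1.51: T₂ = T₁(V₁/V₂)^(n−1) = 558×(0.372)^0.51 = 337 K; P₂ = P₁(V₁/V₂)^n = 58.8 kPa.
W = (P₁V₁−P₂V₂)/(n−1) = (262×8.85−58.8×23.8)/0.51 = 1800 J.
ΔU = nCvΔT = 0.499×39.6×(337−558) = -4370 J.
Q = ΔU + W = -2570 J.
Net over both steps: W = 472 J, Q = -2570 J, ΔU = -3040 J.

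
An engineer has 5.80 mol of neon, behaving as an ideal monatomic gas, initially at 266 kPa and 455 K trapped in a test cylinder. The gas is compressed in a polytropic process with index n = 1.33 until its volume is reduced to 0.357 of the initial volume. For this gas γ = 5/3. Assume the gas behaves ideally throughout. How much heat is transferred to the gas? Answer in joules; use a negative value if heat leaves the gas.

-13600 J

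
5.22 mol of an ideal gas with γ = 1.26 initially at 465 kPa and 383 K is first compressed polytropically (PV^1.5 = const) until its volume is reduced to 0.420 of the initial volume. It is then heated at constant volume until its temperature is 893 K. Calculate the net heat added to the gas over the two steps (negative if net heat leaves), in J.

67100 J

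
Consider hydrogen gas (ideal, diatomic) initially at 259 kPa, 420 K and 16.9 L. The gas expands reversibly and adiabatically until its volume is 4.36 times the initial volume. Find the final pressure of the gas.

33.0 kPa

Adiabatic: TV^(γ−1) = const ⇒ T₂ = 420×(0.229)^0.400 = 233 K; PV^γ = const ⇒ P₂ = 33.0 kPa.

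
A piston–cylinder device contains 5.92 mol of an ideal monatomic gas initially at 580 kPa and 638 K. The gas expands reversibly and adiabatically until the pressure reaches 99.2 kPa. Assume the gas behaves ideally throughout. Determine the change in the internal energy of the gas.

V₁ = nRT₁/P₁ = 5.92×8.314×638/580 = 54.1 L.
Adiabatic: T₂/T₁ = (P₂/P₁)^((γ−1)/γ) ⇒ T₂ = 638×(0.171)^0.400 = 315 K; V₂ = 156 L.
For an ideal gas ΔU = nCvΔT with Cv = (3/2)R = 12.5 J/(mol·K).
ΔU = 5.92×12.5×(315−638) = -23900 J.

-23900 J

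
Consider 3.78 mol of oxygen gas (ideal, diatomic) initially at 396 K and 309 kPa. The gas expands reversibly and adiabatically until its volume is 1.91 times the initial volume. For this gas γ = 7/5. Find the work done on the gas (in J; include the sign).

-7100 J

V₁ = nRT₁/P₁ = 3.78×8.314×396/309 = 40.3 L.
Adiabatic: TV^(γ−1) = const ⇒ T₂ = 396×(0.524)^0.400 = 306 K; PV^γ = const ⇒ P₂ = 125 kPa.
ΔU = nCvΔT = 3.78×20.8×(306−396) = -7100 J.
Q = 0 for an adiabatic process, so W = −ΔU = 7100 J.
Work done on the gas = −W_by = -7100 J.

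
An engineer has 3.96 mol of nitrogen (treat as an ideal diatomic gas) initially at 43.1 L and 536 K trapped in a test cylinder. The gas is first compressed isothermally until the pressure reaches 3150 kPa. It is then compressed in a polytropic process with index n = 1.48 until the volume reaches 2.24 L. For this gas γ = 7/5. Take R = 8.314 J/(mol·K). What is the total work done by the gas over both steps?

-56300 J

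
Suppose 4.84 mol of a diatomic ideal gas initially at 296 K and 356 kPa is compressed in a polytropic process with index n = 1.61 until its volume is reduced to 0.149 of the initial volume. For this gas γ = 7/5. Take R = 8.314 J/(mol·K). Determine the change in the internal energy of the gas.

65300 J

V₁ = nRT₁/P₁ = 4.84×8.314×296/356 = 33.5 L.
Polytropic n=1.61: T₂ = T₁(V₁/V₂)^(n−1) = 296×(6.71)^0.61 = 945 K; P₂ = P₁(V₁/V₂)^n = 7630 kPa.
For an ideal gas ΔU = nCvΔT with Cv = (5/2)R = 20.8 J/(mol·K).
ΔU = 4.84×20.8×(945−296) = 65300 J.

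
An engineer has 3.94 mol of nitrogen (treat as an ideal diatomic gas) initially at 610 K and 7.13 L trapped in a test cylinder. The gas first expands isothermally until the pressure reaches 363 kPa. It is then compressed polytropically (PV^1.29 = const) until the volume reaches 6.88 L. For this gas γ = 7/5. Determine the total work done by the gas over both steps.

-16200 J

P₁ = nRT₁/V₁ = 3.94×8.314×610/7.13 = 2800 kPa.
Step 1 — Isothermal: T stays 610 K; PV = const ⇒ V₂ = 55.0 L, P₂ = 363 kPa.
ΔU = 0 (ideal gas, T constant).
W = nRT ln(V₂/V₁) = 3.94×8.314×610×ln(7.72) = 40800 J.
Q = ΔU + W = 40800 J.
State after step 1: P = 363 kPa, V = 55.0 L, T = 610 K.
Step 2 — Polytropic n=1.29: T₂ = T₁(V₁/V₂)^(n−1) = 610×(8.00)^0.29 = 1110 K; P₂ = P₁(V₁/V₂)^n = 5310 kPa.
W = (P₁V₁−P₂V₂)/(n−1) = (363×55.0−5310×6.88)/0.29 = -57000 J.
ΔU = nCvΔT = 3.94×20.8×(1110−610) = 41300 J.
Q = ΔU + W = -15700 J.
Net over both steps: W = -16200 J, Q = 25200 J, ΔU = 41300 J.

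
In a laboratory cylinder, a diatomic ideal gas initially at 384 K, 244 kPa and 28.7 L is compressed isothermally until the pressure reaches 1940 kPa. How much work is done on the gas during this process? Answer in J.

14500 J

n = P₁V₁/(RT₁) = 244×28.7/(8.314×384) = 2.19 mol.
Isothermal: T stays 384 K; PV = const ⇒ V₂ = 3.61 L, P₂ = 1940 kPa.
W = nRT ln(V₂/V₁) = 2.19×8.314×384×ln(0.126) = -14500 J.
Work done on the gas = −W_by = 14500 J.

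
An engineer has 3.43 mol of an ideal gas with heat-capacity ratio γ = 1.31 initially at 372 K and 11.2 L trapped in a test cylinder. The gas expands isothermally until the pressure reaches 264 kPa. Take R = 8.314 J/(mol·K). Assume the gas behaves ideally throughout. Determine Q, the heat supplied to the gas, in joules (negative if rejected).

13600 J

P₁ = nRT₁/V₁ = 3.43×8.314×372/11.2 = 947 kPa.
Isothermal: T stays 372 K; PV = const ⇒ V₂ = 40.2 L, P₂ = 264 kPa.
ΔU = 0 (ideal gas, T constant).
W = nRT ln(V₂/V₁) = 3.43×8.314×372×ln(3.59) = 13600 J.
Q = ΔU + W = 13600 J.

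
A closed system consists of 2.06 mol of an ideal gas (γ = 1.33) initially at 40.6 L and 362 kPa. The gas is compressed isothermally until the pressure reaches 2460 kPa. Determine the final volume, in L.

T₁ = P₁V₁/(nR) = 362×40.6/(2.06×8.314) = 858 K.
Isothermal: T stays 858 K; PV = const ⇒ V₂ = 5.97 L, P₂ = 2460 kPa.

5.97 L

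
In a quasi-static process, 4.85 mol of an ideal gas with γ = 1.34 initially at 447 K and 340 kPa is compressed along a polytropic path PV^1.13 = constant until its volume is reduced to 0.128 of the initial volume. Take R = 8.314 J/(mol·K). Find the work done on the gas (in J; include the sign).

42500 J

V₁ = nRT₁/P₁ = 4.85×8.314×447/340 = 53.0 L.
Polytropic n=1.13: T₂ = T₁(V₁/V₂)^(n−1) = 447×(7.81)^0.13 = 584 K; P₂ = P₁(V₁/V₂)^n = 3470 kPa.
W = (P₁V₁−P₂V₂)/(n−1) = (340×53.0−3470×6.79)/0.13 = -42500 J.
Work done on the gas = −W_by = 42500 J.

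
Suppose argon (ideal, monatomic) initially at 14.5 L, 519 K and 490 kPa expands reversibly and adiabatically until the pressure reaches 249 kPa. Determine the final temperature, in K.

396 K

Adiabatic: T₂/T₁ = (P₂/P₁)^((γ−1)/γ) ⇒ T₂ = 519×(0.508)^0.400 = 396 K; V₂ = 21.8 L.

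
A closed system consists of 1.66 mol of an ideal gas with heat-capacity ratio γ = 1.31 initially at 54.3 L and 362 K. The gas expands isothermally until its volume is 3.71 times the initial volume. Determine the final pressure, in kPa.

P₁ = nRT₁/V₁ = 1.66×8.314×362/54.3 = 92.0 kPa.
Isothermal: T stays 362 K; PV = const ⇒ V₂ = 201 L, P₂ = 24.8 kPa.

24.8 kPa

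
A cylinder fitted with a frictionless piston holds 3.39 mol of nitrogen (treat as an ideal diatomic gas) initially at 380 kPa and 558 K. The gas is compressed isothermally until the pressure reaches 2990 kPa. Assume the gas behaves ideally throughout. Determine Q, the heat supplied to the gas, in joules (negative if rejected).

-32400 J

V₁ = nRT₁/P₁ = 3.39×8.314×558/380 = 41.4 L.
Isothermal: T stays 558 K; PV = const ⇒ V₂ = 5.26 L, P₂ = 2990 kPa.
ΔU = 0 (ideal gas, T constant).
W = nRT ln(V₂/V₁) = 3.39×8.314×558×ln(0.127) = -32400 J.
Q = ΔU + W = -32400 J.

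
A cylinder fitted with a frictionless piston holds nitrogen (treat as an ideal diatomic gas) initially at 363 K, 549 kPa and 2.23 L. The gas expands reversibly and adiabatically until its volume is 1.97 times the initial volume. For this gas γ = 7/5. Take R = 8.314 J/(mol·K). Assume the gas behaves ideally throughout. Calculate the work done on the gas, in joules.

-727 J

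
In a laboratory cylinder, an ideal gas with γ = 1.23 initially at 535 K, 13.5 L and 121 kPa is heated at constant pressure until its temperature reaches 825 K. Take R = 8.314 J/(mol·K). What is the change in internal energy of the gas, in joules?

3850 J

n = P₁V₁/(RT₁) = 121×13.5/(8.314×535) = 0.367 mol.
Isobaric: P stays 121 kPa; V/T = const ⇒ T₂ = 825 K, V₂ = 20.8 L.
For an ideal gas ΔU = nCvΔT with Cv = R/(γ−1) = 36.1 J/(mol·K).
ΔU = 0.367×36.1×(825−535) = 3850 J.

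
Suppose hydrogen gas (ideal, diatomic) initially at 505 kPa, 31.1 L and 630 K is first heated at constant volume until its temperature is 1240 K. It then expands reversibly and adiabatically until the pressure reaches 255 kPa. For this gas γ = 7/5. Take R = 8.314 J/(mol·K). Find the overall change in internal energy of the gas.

n = P₁V₁/(RT₁) = 505×31.1/(8.314×630) = 3.00 mol.
Step 1 — Isochoric: V stays 31.1 L; P/T = const ⇒ T₂ = 1240 K, P₂ = 994 kPa.
W = 0 (no volume change).
ΔU = nCvΔT = 3.00×20.8×(1240−630) = 38000 J.
Q = ΔU = 38000 J.
State after step 1: P = 994 kPa, V = 31.1 L, T = 1240 K.
Step 2 — Adiabatic: T₂/T₁ = (P₂/P₁)^((γ−1)/γ) ⇒ T₂ = 1240×(0.257)^0.286 = 841 K; V₂ = 82.2 L.
ΔU = nCvΔT = 3.00×20.8×(841−1240) = -24900 J.
Q = 0 for an adiabatic process, so W = −ΔU = 24900 J.
Net over both steps: W = 24900 J, Q = 38000 J, ΔU = 13100 J.

13100 J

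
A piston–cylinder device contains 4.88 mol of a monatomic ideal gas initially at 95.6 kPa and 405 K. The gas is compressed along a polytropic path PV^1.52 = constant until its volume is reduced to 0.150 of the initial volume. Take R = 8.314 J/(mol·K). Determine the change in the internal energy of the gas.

41500 J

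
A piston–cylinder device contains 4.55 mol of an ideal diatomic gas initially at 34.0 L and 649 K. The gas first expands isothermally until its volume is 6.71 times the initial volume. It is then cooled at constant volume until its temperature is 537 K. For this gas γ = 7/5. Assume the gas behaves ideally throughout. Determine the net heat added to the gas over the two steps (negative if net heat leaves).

P₁ = nRT₁/V₁ = 4.55×8.314×649/34.0 = 722 kPa.
Step 1 — Isothermal: T stays 649 K; PV = const ⇒ V₂ = 228 L, P₂ = 108 kPa.
ΔU = 0 (ideal gas, T constant).
W = nRT ln(V₂/V₁) = 4.55×8.314×649×ln(6.71) = 46700 J.
Q = ΔU + W = 46700 J.
State after step 1: P = 108 kPa, V = 228 L, T = 649 K.
Step 2 — Isochoric: V stays 228 L; P/T = const ⇒ T₂ = 537 K, P₂ = 89.0 kPa.
W = 0 (no volume change).
ΔU = nCvΔT = 4.55×20.8×(537−649) = -10600 J.
Q = ΔU = -10600 J.
Net over both steps: W = 46700 J, Q = 36100 J, ΔU = -10600 J.

36100 J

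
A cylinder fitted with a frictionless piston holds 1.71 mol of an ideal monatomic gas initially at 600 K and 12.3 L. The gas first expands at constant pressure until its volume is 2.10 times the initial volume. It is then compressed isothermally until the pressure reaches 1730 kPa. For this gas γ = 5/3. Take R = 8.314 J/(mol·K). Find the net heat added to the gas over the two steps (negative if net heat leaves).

7080 J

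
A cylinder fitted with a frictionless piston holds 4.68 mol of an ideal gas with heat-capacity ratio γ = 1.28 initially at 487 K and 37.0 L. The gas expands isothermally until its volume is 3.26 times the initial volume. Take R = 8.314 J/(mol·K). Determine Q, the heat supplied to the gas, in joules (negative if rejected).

P₁ = nRT₁/V₁ = 4.68×8.314×487/37.0 = 512 kPa.
Isothermal: T stays 487 K; PV = const ⇒ V₂ = 121 L, P₂ = 157 kPa.
ΔU = 0 (ideal gas, T constant).
W = nRT ln(V₂/V₁) = 4.68×8.314×487×ln(3.26) = 22400 J.
Q = ΔU + W = 22400 J.

22400 J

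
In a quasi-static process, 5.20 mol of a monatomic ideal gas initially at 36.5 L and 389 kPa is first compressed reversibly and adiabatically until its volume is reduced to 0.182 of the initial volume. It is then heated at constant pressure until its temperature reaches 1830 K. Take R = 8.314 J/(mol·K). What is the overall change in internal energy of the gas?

T₁ = P₁V₁/(nR) = 389×36.5/(5.20×8.314) = 328 K.
Step 1 — Adiabatic: TV^(γ−1) = const ⇒ T₂ = 328×(5.49)^0.667 = 1020 K; PV^γ = const ⇒ P₂ = 6660 kPa.
ΔU = nCvΔT = 5.20×12.5×(1020−328) = 45000 J.
Q = 0 for an adiabatic process, so W = −ΔU = -45000 J.
State after step 1: P = 6660 kPa, V = 6.64 L, T = 1020 K.
Step 2 — Isobaric: P stays 6660 kPa; V/T = const ⇒ T₂ = 1830 K, V₂ = 11.9 L.
W = PΔV = 6660×(11.9−6.64) kPa·L = 34900 J.
ΔU = nCvΔT = 5.20×12.5×(1830−1020) = 52400 J.
Q = ΔU + W = nCpΔT = 87300 J.
Net over both steps: W = -10100 J, Q = 87300 J, ΔU = 97400 J.

97400 J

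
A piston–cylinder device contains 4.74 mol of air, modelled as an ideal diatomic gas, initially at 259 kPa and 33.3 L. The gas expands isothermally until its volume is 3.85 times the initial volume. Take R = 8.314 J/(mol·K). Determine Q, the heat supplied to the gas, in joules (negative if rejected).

T₁ = P₁V₁/(nR) = 259×33.3/(4.74×8.314) = 219 K.
Isothermal: T stays 219 K; PV = const ⇒ V₂ = 128 L, P₂ = 67.3 kPa.
ΔU = 0 (ideal gas, T constant).
W = nRT ln(V₂/V₁) = 4.74×8.314×219×ln(3.85) = 11600 J.
Q = ΔU + W = 11600 J.

11600 J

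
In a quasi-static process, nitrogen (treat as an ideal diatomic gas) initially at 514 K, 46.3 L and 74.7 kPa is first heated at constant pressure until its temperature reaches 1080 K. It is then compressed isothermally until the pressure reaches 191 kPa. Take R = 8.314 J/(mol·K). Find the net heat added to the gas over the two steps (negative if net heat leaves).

n = P₁V₁/(RT₁) = 74.7×46.3/(8.314×514) = 0.809 mol.
Step 1 — Isobaric: P stays 74.7 kPa; V/T = const ⇒ T₂ = 1080 K, V₂ = 97.3 L.
W = PΔV = 74.7×(97.3−46.3) kPa·L = 3810 J.
ΔU = nCvΔT = 0.809×20.8×(1080−514) = 9520 J.
Q = ΔU + W = nCpΔT = 13300 J.
State after step 1: P = 74.7 kPa, V = 97.3 L, T = 1080 K.
Step 2 — Isothermal: T stays 1080 K; PV = const ⇒ V₂ = 38.0 L, P₂ = 191 kPa.
ΔU = 0 (ideal gas, T constant).
W = nRT ln(V₂/V₁) = 0.809×8.314×1080×ln(0.391) = -6820 J.
Q = ΔU + W = -6820 J.
Net over both steps: W = -3010 J, Q = 6510 J, ΔU = 9520 J.

6510 J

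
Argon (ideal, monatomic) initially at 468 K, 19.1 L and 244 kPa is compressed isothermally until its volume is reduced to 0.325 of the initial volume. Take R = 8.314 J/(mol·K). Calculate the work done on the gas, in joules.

5240 J

n = P₁V₁/(RT₁) = 244×19.1/(8.314×468) = 1.20 mol.
Isothermal: T stays 468 K; PV = const ⇒ V₂ = 6.21 L, P₂ = 751 kPa.
W = nRT ln(V₂/V₁) = 1.20×8.314×468×ln(0.325) = -5240 J.
Work done on the gas = −W_by = 5240 J.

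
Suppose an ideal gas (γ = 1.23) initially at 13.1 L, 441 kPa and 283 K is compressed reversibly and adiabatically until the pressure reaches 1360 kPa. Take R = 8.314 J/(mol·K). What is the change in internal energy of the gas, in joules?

n = P₁V₁/(RT₁) = 441×13.1/(8.314×283) = 2.46 mol.
Adiabatic: T₂/T₁ = (P₂/P₁)^((γ−1)/γ) ⇒ T₂ = 283×(3.08)^0.187 = 349 K; V₂ = 5.24 L.
For an ideal gas ΔU = nCvΔT with Cv = R/(γ−1) = 36.1 J/(mol·K).
ΔU = 2.46×36.1×(349−283) = 5890 J.

5890 J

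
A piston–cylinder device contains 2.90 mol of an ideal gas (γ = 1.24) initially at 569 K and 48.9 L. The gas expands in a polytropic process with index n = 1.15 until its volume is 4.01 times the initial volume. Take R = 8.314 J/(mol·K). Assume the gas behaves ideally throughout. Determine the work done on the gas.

-17200 J

P₁ = nRT₁/V₁ = 2.90×8.314×569/48.9 = 281 kPa.
Polytropic n=1.15: T₂ = T₁(V₁/V₂)^(n−1) = 569×(0.249)^0.15 = 462 K; P₂ = P₁(V₁/V₂)^n = 56.8 kPa.
W = (P₁V₁−P₂V₂)/(n−1) = (281×48.9−56.8×196)/0.15 = 17200 J.
Work done on the gas = −W_by = -17200 J.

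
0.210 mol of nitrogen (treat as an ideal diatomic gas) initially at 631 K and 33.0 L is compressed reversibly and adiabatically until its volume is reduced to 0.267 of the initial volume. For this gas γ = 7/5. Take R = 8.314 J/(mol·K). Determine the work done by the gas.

P₁ = nRT₁/V₁ = 0.210×8.314×631/33.0 = 33.4 kPa.
Adiabatic: TV^(γ−1) = const ⇒ T₂ = 631×(3.75)^0.400 = 1070 K; PV^γ = const ⇒ P₂ = 212 kPa.
ΔU = nCvΔT = 0.210×20.8×(1070−631) = 1920 J.
Q = 0 for an adiabatic process, so W = −ΔU = -1920 J.

-1920 J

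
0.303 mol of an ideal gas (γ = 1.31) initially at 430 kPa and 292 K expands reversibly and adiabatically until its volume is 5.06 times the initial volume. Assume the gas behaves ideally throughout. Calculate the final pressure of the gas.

51.4 kPa

V₁ = nRT₁/P₁ = 0.303×8.314×292/430 = 1.71 L.
Adiabatic: TV^(γ−1) = const ⇒ T₂ = 292×(0.198)^0.310 = 177 K; PV^γ = const ⇒ P₂ = 51.4 kPa.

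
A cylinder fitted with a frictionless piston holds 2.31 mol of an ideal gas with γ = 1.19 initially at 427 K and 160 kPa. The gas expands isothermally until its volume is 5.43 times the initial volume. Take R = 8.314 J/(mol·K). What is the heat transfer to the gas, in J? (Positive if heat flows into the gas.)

V₁ = nRT₁/P₁ = 2.31×8.314×427/160 = 51.3 L.
Isothermal: T stays 427 K; PV = const ⇒ V₂ = 278 L, P₂ = 29.5 kPa.
ΔU = 0 (ideal gas, T constant).
W = nRT ln(V₂/V₁) = 2.31×8.314×427×ln(5.43) = 13900 J.
Q = ΔU + W = 13900 J.

13900 J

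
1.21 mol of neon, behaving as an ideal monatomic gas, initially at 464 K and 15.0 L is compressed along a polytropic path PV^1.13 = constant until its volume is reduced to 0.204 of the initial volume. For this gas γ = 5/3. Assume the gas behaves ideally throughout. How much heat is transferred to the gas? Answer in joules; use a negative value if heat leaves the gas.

-6640 J

P₁ = nRT₁/V₁ = 1.21×8.314×464/15.0 = 311 kPa.
Polytropic n=1.13: T₂ = T₁(V₁/V₂)^(n−1) = 464×(4.90)^0.13 = 571 K; P₂ = P₁(V₁/V₂)^n = 1880 kPa.
W = (P₁V₁−P₂V₂)/(n−1) = (311×15.0−1880×3.06)/0.13 = -8240 J.
ΔU = nCvΔT = 1.21×12.5×(571−464) = 1610 J.
Q = ΔU + W = -6640 J.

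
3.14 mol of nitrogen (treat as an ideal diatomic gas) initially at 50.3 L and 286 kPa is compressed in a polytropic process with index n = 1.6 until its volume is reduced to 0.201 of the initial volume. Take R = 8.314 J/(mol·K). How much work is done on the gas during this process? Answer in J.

T₁ = P₁V₁/(nR) = 286×50.3/(3.14×8.314) = 551 K.
Polytropic n=1.6: T₂ = T₁(V₁/V₂)^(n−1) = 551×(4.98)^0.60 = 1440 K; P₂ = P₁(V₁/V₂)^n = 3730 kPa.
W = (P₁V₁−P₂V₂)/(n−1) = (286×50.3−3730×10.1)/0.60 = -38800 J.
Work done on the gas = −W_by = 38800 J.

38800 J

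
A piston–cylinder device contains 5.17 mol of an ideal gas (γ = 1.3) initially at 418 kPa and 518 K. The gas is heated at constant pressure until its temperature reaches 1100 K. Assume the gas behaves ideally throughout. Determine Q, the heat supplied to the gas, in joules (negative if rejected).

V₁ = nRT₁/P₁ = 5.17×8.314×518/418 = 53.3 L.
Isobaric: P stays 418 kPa; V/T = const ⇒ T₂ = 1100 K, V₂ = 113 L.
W = PΔV = 418×(113−53.3) kPa·L = 25000 J.
ΔU = nCvΔT = 5.17×27.7×(1100−518) = 83400 J.
Q = ΔU + W = nCpΔT = 108000 J.

108000 J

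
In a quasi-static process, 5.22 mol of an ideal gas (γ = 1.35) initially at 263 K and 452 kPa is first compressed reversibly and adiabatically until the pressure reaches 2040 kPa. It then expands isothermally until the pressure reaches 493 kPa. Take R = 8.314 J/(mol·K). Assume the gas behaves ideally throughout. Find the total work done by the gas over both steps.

V₁ = nRT₁/P₁ = 5.22×8.314×263/452 = 25.3 L.
Step 1 — Adiabatic: T₂/T₁ = (P₂/P₁)^((γ−1)/γ) ⇒ T₂ = 263×(4.51)^0.259 = 389 K; V₂ = 8.27 L.
ΔU = nCvΔT = 5.22×23.8×(389−263) = 15600 J.
Q = 0 for an adiabatic process, so W = −ΔU = -15600 J.
State after step 1: P = 2040 kPa, V = 8.27 L, T = 389 K.
Step 2 — Isothermal: T stays 389 K; PV = const ⇒ V₂ = 34.2 L, P₂ = 493 kPa.
ΔU = 0 (ideal gas, T constant).
W = nRT ln(V₂/V₁) = 5.22×8.314×389×ln(4.14) = 24000 J.
Q = ΔU + W = 24000 J.
Net over both steps: W = 8370 J, Q = 24000 J, ΔU = 15600 J.

8370 J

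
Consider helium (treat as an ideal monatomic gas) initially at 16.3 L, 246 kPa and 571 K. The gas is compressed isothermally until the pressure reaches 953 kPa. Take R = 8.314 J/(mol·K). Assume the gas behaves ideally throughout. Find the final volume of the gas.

4.21 L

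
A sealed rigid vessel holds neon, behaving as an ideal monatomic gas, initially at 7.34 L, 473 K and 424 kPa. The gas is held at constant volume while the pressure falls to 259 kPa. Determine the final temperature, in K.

289 K

Isochoric: V stays 7.34 L; P/T = const ⇒ T₂ = 289 K, P₂ = 259 kPa.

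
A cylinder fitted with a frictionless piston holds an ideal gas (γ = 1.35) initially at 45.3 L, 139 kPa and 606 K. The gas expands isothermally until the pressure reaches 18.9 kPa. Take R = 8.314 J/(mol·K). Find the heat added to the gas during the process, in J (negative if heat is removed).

12600 J

n = P₁V₁/(RT₁) = 139×45.3/(8.314×606) = 1.25 mol.
Isothermal: T stays 606 K; PV = const ⇒ V₂ = 333 L, P₂ = 18.9 kPa.
ΔU = 0 (ideal gas, T constant).
W = nRT ln(V₂/V₁) = 1.25×8.314×606×ln(7.35) = 12600 J.
Q = ΔU + W = 12600 J.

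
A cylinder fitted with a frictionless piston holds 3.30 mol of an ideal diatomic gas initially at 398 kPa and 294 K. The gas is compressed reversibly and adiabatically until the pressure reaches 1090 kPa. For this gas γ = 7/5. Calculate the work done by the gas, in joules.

-6730 J

V₁ = nRT₁/P₁ = 3.30×8.314×294/398 = 20.3 L.
Adiabatic: T₂/T₁ = (P₂/P₁)^((γ−1)/γ) ⇒ T₂ = 294×(2.74)^0.286 = 392 K; V₂ = 9.87 L.
ΔU = nCvΔT = 3.30×20.8×(392−294) = 6730 J.
Q = 0 for an adiabatic process, so W = −ΔU = -6730 J.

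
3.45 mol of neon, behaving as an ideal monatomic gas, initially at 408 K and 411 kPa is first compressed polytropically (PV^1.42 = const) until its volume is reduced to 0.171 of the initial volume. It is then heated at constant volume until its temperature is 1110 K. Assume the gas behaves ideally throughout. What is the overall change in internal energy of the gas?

30200 J

V₁ = nRT₁/P₁ = 3.45×8.314×408/411 = 28.5 L.
Step 1 — Polytropic n=1.42: T₂ = T₁(V₁/V₂)^(n−1) = 408×(5.85)^0.42 = 857 K; P₂ = P₁(V₁/V₂)^n = 5050 kPa.
W = (P₁V₁−P₂V₂)/(n−1) = (411×28.5−5050×4.87)/0.42 = -30600 J.
ΔU = nCvΔT = 3.45×12.5×(857−408) = 19300 J.
Q = ΔU + W = -11300 J.
State after step 1: P = 5050 kPa, V = 4.87 L, T = 857 K.
Step 2 — Isochoric: V stays 4.87 L; P/T = const ⇒ T₂ = 1110 K, P₂ = 6540 kPa.
W = 0 (no volume change).
ΔU = nCvΔT = 3.45×12.5×(1110−857) = 10900 J.
Q = ΔU = 10900 J.
Net over both steps: W = -30600 J, Q = -436 J, ΔU = 30200 J.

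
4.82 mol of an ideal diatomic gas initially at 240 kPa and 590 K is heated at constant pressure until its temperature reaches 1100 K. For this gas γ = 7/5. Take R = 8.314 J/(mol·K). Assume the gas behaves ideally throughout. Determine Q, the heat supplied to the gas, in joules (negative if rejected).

V₁ = nRT₁/P₁ = 4.82×8.314×590/240 = 98.5 L.
Isobaric: P stays 240 kPa; V/T = const ⇒ T₂ = 1100 K, V₂ = 184 L.
W = PΔV = 240×(184−98.5) kPa·L = 20400 J.
ΔU = nCvΔT = 4.82×20.8×(1100−590) = 51100 J.
Q = ΔU + W = nCpΔT = 71500 J.

71500 J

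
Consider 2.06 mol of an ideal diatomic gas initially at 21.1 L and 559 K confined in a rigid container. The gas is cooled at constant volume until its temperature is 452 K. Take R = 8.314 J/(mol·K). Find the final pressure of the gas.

367 kPa

P₁ = nRT₁/V₁ = 2.06×8.314×559/21.1 = 454 kPa.
Isochoric: V stays 21.1 L; P/T = const ⇒ T₂ = 452 K, P₂ = 367 kPa.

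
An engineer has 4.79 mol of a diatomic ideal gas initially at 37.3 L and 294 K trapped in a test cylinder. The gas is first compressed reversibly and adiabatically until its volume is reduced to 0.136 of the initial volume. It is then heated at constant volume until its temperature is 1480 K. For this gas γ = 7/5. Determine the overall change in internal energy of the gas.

P₁ = nRT₁/V₁ = 4.79×8.314×294/37.3 = 314 kPa.
Step 1 — Adiabatic: TV^(γ−1) = const ⇒ T₂ = 294×(7.35)^0.400 = 653 K; PV^γ = const ⇒ P₂ = 5130 kPa.
ΔU = nCvΔT = 4.79×20.8×(653−294) = 35700 J.
Q = 0 for an adiabatic process, so W = −ΔU = -35700 J.
State after step 1: P = 5130 kPa, V = 5.07 L, T = 653 K.
Step 2 — Isochoric: V stays 5.07 L; P/T = const ⇒ T₂ = 1480 K, P₂ = 11600 kPa.
W = 0 (no volume change).
ΔU = nCvΔT = 4.79×20.8×(1480−653) = 82300 J.
Q = ΔU = 82300 J.
Net over both steps: W = -35700 J, Q = 82300 J, ΔU = 118000 J.

118000 J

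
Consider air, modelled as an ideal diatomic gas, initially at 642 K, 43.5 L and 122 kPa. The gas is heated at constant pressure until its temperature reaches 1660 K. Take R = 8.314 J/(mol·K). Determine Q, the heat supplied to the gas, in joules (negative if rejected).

n = P₁V₁/(RT₁) = 122×43.5/(8.314×642) = 0.994 mol.
Isobaric: P stays 122 kPa; V/T = const ⇒ T₂ = 1660 K, V₂ = 112 L.
W = PΔV = 122×(112−43.5) kPa·L = 8420 J.
ΔU = nCvΔT = 0.994×20.8×(1660−642) = 21000 J.
Q = ΔU + W = nCpΔT = 29500 J.

29500 J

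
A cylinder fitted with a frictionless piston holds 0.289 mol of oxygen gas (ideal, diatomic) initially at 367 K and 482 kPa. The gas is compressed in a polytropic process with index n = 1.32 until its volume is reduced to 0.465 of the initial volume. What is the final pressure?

1320 kPa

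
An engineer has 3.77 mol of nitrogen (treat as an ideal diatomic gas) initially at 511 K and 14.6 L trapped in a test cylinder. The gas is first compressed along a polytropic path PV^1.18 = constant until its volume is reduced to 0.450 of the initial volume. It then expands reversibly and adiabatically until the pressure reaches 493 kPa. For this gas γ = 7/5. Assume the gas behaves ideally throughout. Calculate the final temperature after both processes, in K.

359 K

P₁ = nRT₁/V₁ = 3.77×8.314×511/14.6 = 1100 kPa.
Step 1 — Polytropic n=1.18: T₂ = T₁(V₁/V₂)^(n−1) = 511×(2.22)^0.18 = 590 K; P₂ = P₁(V₁/V₂)^n = 2810 kPa.
W = (P₁V₁−P₂V₂)/(n−1) = (1100×14.6−2810×6.57)/0.18 = -13800 J.
ΔU = nCvΔT = 3.77×20.8×(590−511) = 6190 J.
Q = ΔU + W = -7560 J.
State after step 1: P = 2810 kPa, V = 6.57 L, T = 590 K.
Step 2 — Adiabatic: T₂/T₁ = (P₂/P₁)^((γ−1)/γ) ⇒ T₂ = 590×(0.175)^0.286 = 359 K; V₂ = 22.8 L.
ΔU = nCvΔT = 3.77×20.8×(359−590) = -18100 J.
Q = 0 for an adiabatic process, so W = −ΔU = 18100 J.
Net over both steps: W = 4370 J, Q = -7560 J, ΔU = -11900 J.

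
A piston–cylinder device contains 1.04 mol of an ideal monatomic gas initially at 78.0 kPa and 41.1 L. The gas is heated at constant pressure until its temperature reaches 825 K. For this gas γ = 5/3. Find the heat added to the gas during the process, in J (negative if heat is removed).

9820 J

T₁ = P₁V₁/(nR) = 78.0×41.1/(1.04×8.314) = 371 K.
Isobaric: P stays 78.0 kPa; V/T = const ⇒ T₂ = 825 K, V₂ = 91.5 L.
W = PΔV = 78.0×(91.5−41.1) kPa·L = 3930 J.
ΔU = nCvΔT = 1.04×12.5×(825−371) = 5890 J.
Q = ΔU + W = nCpΔT = 9820 J.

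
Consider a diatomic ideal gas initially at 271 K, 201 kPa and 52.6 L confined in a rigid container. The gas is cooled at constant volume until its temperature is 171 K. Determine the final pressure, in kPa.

Isochoric: V stays 52.6 L; P/T = const ⇒ T₂ = 171 K, P₂ = 127 kPa.

127 kPa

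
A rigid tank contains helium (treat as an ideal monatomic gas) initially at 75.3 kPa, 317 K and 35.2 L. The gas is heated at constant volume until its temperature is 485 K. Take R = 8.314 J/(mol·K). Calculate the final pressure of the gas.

115 kPa

Isochoric: V stays 35.2 L; P/T = const ⇒ T₂ = 485 K, P₂ = 115 kPa.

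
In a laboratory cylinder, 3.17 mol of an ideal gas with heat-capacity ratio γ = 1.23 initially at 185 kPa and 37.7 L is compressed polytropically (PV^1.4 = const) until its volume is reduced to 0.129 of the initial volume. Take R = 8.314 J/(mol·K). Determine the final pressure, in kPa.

3250 kPa

T₁ = P₁V₁/(nR) = 185×37.7/(3.17×8.314) = 265 K.
Polytropic n=1.4: T₂ = T₁(V₁/V₂)^(n−1) = 265×(7.75)^0.40 = 600 K; P₂ = P₁(V₁/V₂)^n = 3250 kPa.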